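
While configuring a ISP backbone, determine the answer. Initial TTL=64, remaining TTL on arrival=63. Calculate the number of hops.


Given: initial TTL = 64, received TTL = 63
Hops = initial TTL - received TTL
Hops = 64 - 63 = 1

1


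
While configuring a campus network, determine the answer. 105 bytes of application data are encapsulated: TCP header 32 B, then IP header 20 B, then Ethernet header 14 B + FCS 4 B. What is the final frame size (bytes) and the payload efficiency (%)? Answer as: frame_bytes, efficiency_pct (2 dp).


TCP segment = 105 + 32 = 137 B
IP packet = 137 + 20 = 157 B
Ethernet frame = 157 + 14 + 4 = 175 B
Efficiency = app / frame = 105 / 175 = 0.600000 = 60.0000% -> 60.00% (2 dp)

175, 60.00


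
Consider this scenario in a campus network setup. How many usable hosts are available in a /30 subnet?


Given: subnet mask /30
Host bits = 32 - 30 = 2
Total addresses = 2^2 = 4
Usable hosts = 4 - 2 (network + broadcast) = 2

2


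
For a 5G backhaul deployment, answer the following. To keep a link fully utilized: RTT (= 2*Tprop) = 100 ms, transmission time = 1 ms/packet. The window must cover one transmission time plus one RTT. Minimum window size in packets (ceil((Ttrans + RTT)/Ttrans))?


Given: Ttrans = 1 ms, RTT = 100 ms (= 2 * Tprop, Tprop = 50 ms)
Time until first ACK returns = Ttrans + RTT = 1 + 100 = 101 ms
Need W * Ttrans >= Ttrans + RTT  ->  W >= (Ttrans + RTT) / Ttrans
(Ttrans + RTT) / Ttrans = 101 / 1 = 101
W_min = ceil(101) = 101

101


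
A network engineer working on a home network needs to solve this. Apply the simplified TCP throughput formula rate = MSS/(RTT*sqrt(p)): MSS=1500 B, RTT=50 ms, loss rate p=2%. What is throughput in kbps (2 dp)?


Given: MSS = 1500 bytes, RTT = 50 ms, loss = 2%
RTT in seconds = 50 / 1000 = 0.05
Loss rate = 2% = 0.02
sqrt(loss) = sqrt(0.02) = 0.141421356237
Throughput (bytes/s) = 1500 / (0.05 * 0.141421356237) = 212132.0344
Throughput (kbps) = 212132.0344 * 8 / 1000 = 1697.056275 -> 1697.06 kbps (2 dp)

1697.06


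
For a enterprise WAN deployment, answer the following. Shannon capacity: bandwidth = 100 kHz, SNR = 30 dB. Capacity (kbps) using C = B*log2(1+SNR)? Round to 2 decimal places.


Given: B = 100 kHz, SNR = 30 dB
SNR linear = 10^(30/10) = 1000
1 + SNR = 1001
log2(1001) = 9.9672262588
C = 100 * 1000 * 9.9672262588 = 996722.6259 bps
C = 996.722626 kbps -> 996.72 kbps (2 dp)

996.72


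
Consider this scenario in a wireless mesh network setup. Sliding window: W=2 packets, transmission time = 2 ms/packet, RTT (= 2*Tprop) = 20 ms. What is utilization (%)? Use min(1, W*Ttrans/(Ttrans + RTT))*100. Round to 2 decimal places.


Given: W = 2, Ttrans = 2 ms, RTT = 20 ms (= 2 * Tprop, Tprop = 10 ms)
Cycle time = Ttrans + RTT = 2 + 20 = 22 ms (first packet sent until its ACK returns)
W * Ttrans = 2 * 2 = 4 ms of sending per cycle
W * Ttrans / (Ttrans + RTT) = 4 / 22 = 0.181818
U = min(1, 0.181818) = 0.181818
U% = 18.18%

18.18


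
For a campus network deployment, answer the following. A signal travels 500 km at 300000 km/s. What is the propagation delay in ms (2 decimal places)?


Given: distance = 500 km, speed = 300000 km/s
Delay = distance / speed = 500 / 300000 seconds
Delay in ms = 500 * 1000 / 300000
Delay = 1.6667 ms
Rounded to 2 dp = 1.67 ms

1.67


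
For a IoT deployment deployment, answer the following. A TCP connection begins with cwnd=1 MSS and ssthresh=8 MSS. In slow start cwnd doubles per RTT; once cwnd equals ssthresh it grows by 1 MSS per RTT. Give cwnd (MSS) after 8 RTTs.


RTT 0: cwnd = 1 MSS (initial)
RTT 1: cwnd = 2 MSS (slow start, doubled)
RTT 2: cwnd = 4 MSS (slow start, doubled)
RTT 3: cwnd = 8 MSS (slow start, doubled)
RTT 4: cwnd = 9 MSS (congestion avoidance, +1)
RTT 5: cwnd = 10 MSS (congestion avoidance, +1)
RTT 6: cwnd = 11 MSS (congestion avoidance, +1)
RTT 7: cwnd = 12 MSS (congestion avoidance, +1)
RTT 8: cwnd = 13 MSS (congestion avoidance, +1)

13


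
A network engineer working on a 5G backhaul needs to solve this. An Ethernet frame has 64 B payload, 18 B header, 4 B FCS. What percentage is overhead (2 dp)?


Given: payload = 64 B, header = 18 B, trailer = 4 B
Overhead bytes = header + trailer = 18 + 4 = 22
Total frame = payload + overhead = 64 + 22 = 86
Overhead % = 22 / 86 * 100 = 25.5814% -> 25.58% (2 dp)

25.58


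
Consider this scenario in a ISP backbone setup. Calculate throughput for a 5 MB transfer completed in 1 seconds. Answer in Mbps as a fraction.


Given: file = 5 MB, time = 1 s
File in Mb = 5 * 8 = 40 Mb
Throughput = 40 / 1 Mbps
Throughput = 40 Mbps

40


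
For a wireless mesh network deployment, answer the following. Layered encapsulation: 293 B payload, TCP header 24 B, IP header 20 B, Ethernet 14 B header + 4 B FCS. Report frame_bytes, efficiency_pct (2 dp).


TCP segment = 293 + 24 = 317 B
IP packet = 317 + 20 = 337 B
Ethernet frame = 337 + 14 + 4 = 355 B
Efficiency = app / frame = 293 / 355 = 0.825352 = 82.5352% -> 82.54% (2 dp)

355, 82.54


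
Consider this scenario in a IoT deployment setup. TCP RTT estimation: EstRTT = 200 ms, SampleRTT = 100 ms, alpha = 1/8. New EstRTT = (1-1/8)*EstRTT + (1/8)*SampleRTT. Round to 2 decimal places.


Given: EstRTT = 200 ms, SampleRTT = 100 ms, alpha = 1/8
New EstRTT = (1 - alpha) * EstRTT + alpha * SampleRTT
(7/8) * 200 = 175
(1/8) * 100 = 12.5
New EstRTT = 175 + 12.5 = 187.5 ms -> 187.50 ms (2 dp)

187.50


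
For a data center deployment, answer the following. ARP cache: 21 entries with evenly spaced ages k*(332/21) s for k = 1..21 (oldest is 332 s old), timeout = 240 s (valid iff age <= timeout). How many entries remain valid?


Ages are k * 332/21 s for k = 1..21 (spacing = 15.8095 s).
Entry k is valid iff k * 332/21 <= 240 iff k <= 21 * 240 / 332 = 15.1807
n_valid = floor(15.1807) = 15
(n_stale = 21 - 15 = 6)

15


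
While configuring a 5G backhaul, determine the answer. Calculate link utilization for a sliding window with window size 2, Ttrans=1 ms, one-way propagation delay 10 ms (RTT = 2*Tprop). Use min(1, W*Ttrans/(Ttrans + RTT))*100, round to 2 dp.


Given: W = 2, Ttrans = 1 ms, RTT = 20 ms (= 2 * Tprop, Tprop = 10 ms)
Cycle time = Ttrans + RTT = 1 + 20 = 21 ms (first packet sent until its ACK returns)
W * Ttrans = 2 * 1 = 2 ms of sending per cycle
W * Ttrans / (Ttrans + RTT) = 2 / 21 = 0.095238
U = min(1, 0.095238) = 0.095238
U% = 9.52%

9.52


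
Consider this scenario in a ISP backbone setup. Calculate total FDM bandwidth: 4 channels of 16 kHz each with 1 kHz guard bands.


Given: 4 channels, 16 kHz each, guard = 1 kHz
Channel bandwidth = 4 * 16 = 64 kHz
Guard bands = 3 gaps * 1 kHz = 3 kHz
Total = 64 + 3 = 67 kHz

67


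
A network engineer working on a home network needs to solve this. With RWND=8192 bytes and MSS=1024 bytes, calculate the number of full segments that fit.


Given: RWND = 8192 bytes, MSS = 1024 bytes
Full segments = floor(RWND / MSS)
Full segments = floor(8192 / 1024)
Full segments = floor(8.0) = 8

8


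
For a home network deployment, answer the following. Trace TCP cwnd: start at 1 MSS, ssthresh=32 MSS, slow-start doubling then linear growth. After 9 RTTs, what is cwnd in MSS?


RTT 0: cwnd = 1 MSS (initial)
RTT 1: cwnd = 2 MSS (slow start, doubled)
RTT 2: cwnd = 4 MSS (slow start, doubled)
RTT 3: cwnd = 8 MSS (slow start, doubled)
RTT 4: cwnd = 16 MSS (slow start, doubled)
RTT 5: cwnd = 32 MSS (slow start, doubled)
RTT 6: cwnd = 33 MSS (congestion avoidance, +1)
RTT 7: cwnd = 34 MSS (congestion avoidance, +1)
RTT 8: cwnd = 35 MSS (congestion avoidance, +1)
RTT 9: cwnd = 36 MSS (congestion avoidance, +1)

36


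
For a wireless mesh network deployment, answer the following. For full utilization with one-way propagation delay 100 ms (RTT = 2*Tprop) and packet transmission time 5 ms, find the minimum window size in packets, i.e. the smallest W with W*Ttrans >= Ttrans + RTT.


Given: Ttrans = 5 ms, RTT = 200 ms (= 2 * Tprop, Tprop = 100 ms)
Time until first ACK returns = Ttrans + RTT = 5 + 200 = 205 ms
Need W * Ttrans >= Ttrans + RTT  ->  W >= (Ttrans + RTT) / Ttrans
(Ttrans + RTT) / Ttrans = 205 / 5 = 41
W_min = ceil(41) = 41

41


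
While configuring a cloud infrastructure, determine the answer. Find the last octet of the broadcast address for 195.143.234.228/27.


Given: IP = 195.143.234.228, prefix = /27
Host bits = 32 - 27 = 5
Network last octet = 228 AND mask = 224
Host part size = 2^5 - 1 = 31
Broadcast last octet = 224 OR 31 = 255

255


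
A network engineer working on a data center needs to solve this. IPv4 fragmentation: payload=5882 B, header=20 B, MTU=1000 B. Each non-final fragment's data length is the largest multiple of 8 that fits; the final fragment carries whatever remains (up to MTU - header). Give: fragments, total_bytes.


Max data per non-final fragment = floor((MTU - header)/8)*8 = floor((1000 - 20)/8)*8 = floor(980/8)*8 = 976 B
Final fragment needs no 8-byte alignment: it can carry up to MTU - header = 980 B
Non-final fragments needed = ceil((payload - 980) / 976) = ceil(4902/976) = ceil(5.0225) = 6
Number of fragments = 6 + 1 = 7
Fragment sizes (data): 6 * 976 B + 26 B (last, 26 <= 980 OK)
Total bytes sent = payload + n_frags * header = 5882 + 7*20 = 5882 + 140 = 6022 B

7, 6022


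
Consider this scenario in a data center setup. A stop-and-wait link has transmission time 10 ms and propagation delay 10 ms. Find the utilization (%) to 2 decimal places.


Given: Ttrans = 10 ms, Tprop = 10 ms
RTT = 2 * Tprop = 2 * 10 = 20 ms
U = Ttrans / (Ttrans + RTT)
U = 10 / (10 + 20)
U = 10 / 30 = 0.333333
U% = 33.33%

33.33


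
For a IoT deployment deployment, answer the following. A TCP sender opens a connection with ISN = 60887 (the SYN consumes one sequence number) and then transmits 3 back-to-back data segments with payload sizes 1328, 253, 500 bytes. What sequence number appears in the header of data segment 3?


The SYN occupies sequence number ISN = 60887, so the first data byte is ISN + 1 = 60888.
SEQ of data segment i = (ISN + 1) + sum of payload sizes of segments 1..i-1.
Segment 1: SEQ = 60888, payload = 1328 bytes
Segment 2: SEQ = 62216, payload = 253 bytes
Segment 3: SEQ = 62469, payload = 500 bytes
SEQ of segment 3 = 60888 + 1328 + 253 = 62469

62469


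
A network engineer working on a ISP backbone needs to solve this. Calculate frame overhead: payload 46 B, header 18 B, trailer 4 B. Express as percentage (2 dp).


Given: payload = 46 B, header = 18 B, trailer = 4 B
Overhead bytes = header + trailer = 18 + 4 = 22
Total frame = payload + overhead = 46 + 22 = 68
Overhead % = 22 / 68 * 100 = 32.3529% -> 32.35% (2 dp)

32.35


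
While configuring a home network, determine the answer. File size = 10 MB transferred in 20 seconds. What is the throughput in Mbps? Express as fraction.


Given: file = 10 MB, time = 20 s
File in Mb = 10 * 8 = 80 Mb
Throughput = 80 / 20 Mbps
Throughput = 4 Mbps

4


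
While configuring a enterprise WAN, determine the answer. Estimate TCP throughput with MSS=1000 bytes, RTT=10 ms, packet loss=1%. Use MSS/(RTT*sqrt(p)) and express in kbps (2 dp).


Given: MSS = 1000 bytes, RTT = 10 ms, loss = 1%
RTT in seconds = 10 / 1000 = 0.01
Loss rate = 1% = 0.01
sqrt(loss) = sqrt(0.01) = 0.1
Throughput (bytes/s) = 1000 / (0.01 * 0.1) = 1000000.0000
Throughput (kbps) = 1000000.0000 * 8 / 1000 = 8000.000000 -> 8000.00 kbps (2 dp)

8000.00


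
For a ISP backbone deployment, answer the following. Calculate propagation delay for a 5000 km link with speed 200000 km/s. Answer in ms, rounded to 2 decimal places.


Given: distance = 5000 km, speed = 200000 km/s
Delay = distance / speed = 5000 / 200000 seconds
Delay in ms = 5000 * 1000 / 200000
Delay = 25.0000 ms
Rounded to 2 dp = 25.00 ms

25.00


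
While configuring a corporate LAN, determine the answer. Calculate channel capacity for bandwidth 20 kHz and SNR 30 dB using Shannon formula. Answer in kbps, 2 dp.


Given: B = 20 kHz, SNR = 30 dB
SNR linear = 10^(30/10) = 1000
1 + SNR = 1001
log2(1001) = 9.9672262588
C = 20 * 1000 * 9.9672262588 = 199344.5252 bps
C = 199.344525 kbps -> 199.34 kbps (2 dp)

199.34


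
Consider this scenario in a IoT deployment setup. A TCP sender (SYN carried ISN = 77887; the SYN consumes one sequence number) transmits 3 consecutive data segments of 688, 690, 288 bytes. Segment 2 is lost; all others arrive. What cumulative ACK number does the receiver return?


SYN uses sequence number 77887; first data byte = ISN + 1 = 77888.
Segment 1: SEQ = 77888, len = 688 B, covers [77888, 78575]
Segment 2: SEQ = 78576, len = 690 B, covers [78576, 79265] [LOST]
Segment 3: SEQ = 79266, len = 288 B, covers [79266, 79553]
In-order data received: bytes [77888, 78575] (segments 1..1).
Segment 2 missing -> gap begins at byte 78576; later segments buffered out of order.
Cumulative ACK = next expected in-order byte = 77888 + 688 = 78576

78576


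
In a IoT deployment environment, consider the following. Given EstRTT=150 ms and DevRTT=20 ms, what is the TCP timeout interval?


Given: EstRTT = 150 ms, DevRTT = 20 ms
Timeout = EstRTT + 4 * DevRTT
4 * DevRTT = 4 * 20 = 80
Timeout = 150 + 80 = 230 ms

230


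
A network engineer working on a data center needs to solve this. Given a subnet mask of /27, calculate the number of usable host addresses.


Given: subnet mask /27
Host bits = 32 - 27 = 5
Total addresses = 2^5 = 32
Usable hosts = 32 - 2 (network + broadcast) = 30

30


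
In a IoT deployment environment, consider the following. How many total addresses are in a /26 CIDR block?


Given: CIDR prefix /26
Host bits = 32 - 26 = 6
Total addresses = 2^6 = 64

64


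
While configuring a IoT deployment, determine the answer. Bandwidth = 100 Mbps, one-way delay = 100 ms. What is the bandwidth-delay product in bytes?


Given: bandwidth = 100 Mbps, delay = 100 ms
BDP in bits = 100 * 10^6 * 100 / 1000
BDP in bits = 10000000
BDP in bytes = 10000000 / 8 = 1250000

1250000


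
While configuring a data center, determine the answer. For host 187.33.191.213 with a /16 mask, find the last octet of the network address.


Given: IP = 187.33.191.213, prefix = /16
Subnet mask = 255.255.0.0
Last octet of IP: 213
Last octet of mask: 0
Network last octet = 213 AND 0 = 0

0


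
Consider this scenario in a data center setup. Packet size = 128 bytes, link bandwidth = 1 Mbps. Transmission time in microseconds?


Given: packet = 128 bytes, bandwidth = 1 Mbps
Packet in bits = 128 * 8 = 1024 bits
Bandwidth = 1 * 10^6 = 1000000 bps
Time = 1024 / 1000000 seconds
Time in us = 1024 * 10^6 / 1000000 = 1024

1024


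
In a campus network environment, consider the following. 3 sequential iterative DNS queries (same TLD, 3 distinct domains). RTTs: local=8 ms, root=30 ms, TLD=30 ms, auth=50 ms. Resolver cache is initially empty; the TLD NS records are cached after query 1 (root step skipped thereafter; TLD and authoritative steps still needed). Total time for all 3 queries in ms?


Lookup 1 (cold cache): local + root + TLD + auth = 8 + 30 + 30 + 50 = 118 ms
Lookups 2..3 (TLD NS cached -> skip root; new domain -> still ask TLD and auth): local + TLD + auth = 8 + 30 + 50 = 88 ms each
Remaining 2 lookups: 2 * 88 = 176 ms
Total = 118 + 176 = 294 ms

294


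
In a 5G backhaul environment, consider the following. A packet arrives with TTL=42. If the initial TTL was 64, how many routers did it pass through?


Given: initial TTL = 64, received TTL = 42
Hops = initial TTL - received TTL
Hops = 64 - 42 = 22

22


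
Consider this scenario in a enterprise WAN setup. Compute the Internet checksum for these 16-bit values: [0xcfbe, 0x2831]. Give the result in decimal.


Given words: [0xcfbe, 0x2831]
Step 1: Sum all words
Raw sum = 53182 + 10289 = 63471
One's complement = ~63471 & 0xFFFF = 2064

2064


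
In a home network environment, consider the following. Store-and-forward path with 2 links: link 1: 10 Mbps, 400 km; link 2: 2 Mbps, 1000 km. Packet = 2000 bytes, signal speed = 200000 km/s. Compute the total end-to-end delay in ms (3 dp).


Packet = 2000 bytes = 16000 bits. Store-and-forward: sum (t_trans + t_prop) per link.
Link 1: t_trans = 16000/(10*10^6) s = 1.6000 ms; t_prop = 400/200000 s = 2.0000 ms; subtotal = 3.6000 ms
Link 2: t_trans = 16000/(2*10^6) s = 8.0000 ms; t_prop = 1000/200000 s = 5.0000 ms; subtotal = 13.0000 ms
End-to-end = 3.6000 + 13.0000 = 16.6000 ms -> 16.600 ms (3 dp)

16.600


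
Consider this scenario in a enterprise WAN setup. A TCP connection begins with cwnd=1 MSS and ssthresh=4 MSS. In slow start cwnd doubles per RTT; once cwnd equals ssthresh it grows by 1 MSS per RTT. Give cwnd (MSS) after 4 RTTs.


RTT 0: cwnd = 1 MSS (initial)
RTT 1: cwnd = 2 MSS (slow start, doubled)
RTT 2: cwnd = 4 MSS (slow start, doubled)
RTT 3: cwnd = 5 MSS (congestion avoidance, +1)
RTT 4: cwnd = 6 MSS (congestion avoidance, +1)

6


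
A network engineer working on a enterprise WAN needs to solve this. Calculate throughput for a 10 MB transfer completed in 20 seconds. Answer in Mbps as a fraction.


Given: file = 10 MB, time = 20 s
File in Mb = 10 * 8 = 80 Mb
Throughput = 80 / 20 Mbps
Throughput = 4 Mbps

4


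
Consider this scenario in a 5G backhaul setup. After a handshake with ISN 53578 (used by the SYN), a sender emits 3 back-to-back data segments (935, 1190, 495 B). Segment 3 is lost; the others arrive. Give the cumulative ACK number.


SYN uses sequence number 53578; first data byte = ISN + 1 = 53579.
Segment 1: SEQ = 53579, len = 935 B, covers [53579, 54513]
Segment 2: SEQ = 54514, len = 1190 B, covers [54514, 55703]
Segment 3: SEQ = 55704, len = 495 B, covers [55704, 56198] [LOST]
In-order data received: bytes [53579, 55703] (segments 1..2).
Segment 3 missing -> gap begins at byte 55704.
Cumulative ACK = next expected in-order byte = 53579 + 935 + 1190 = 55704

55704


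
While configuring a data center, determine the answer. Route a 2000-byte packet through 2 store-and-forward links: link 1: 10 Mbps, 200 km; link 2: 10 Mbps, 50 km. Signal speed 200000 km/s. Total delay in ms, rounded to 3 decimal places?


Packet = 2000 bytes = 16000 bits. Store-and-forward: sum (t_trans + t_prop) per link.
Link 1: t_trans = 16000/(10*10^6) s = 1.6000 ms; t_prop = 200/200000 s = 1.0000 ms; subtotal = 2.6000 ms
Link 2: t_trans = 16000/(10*10^6) s = 1.6000 ms; t_prop = 50/200000 s = 0.2500 ms; subtotal = 1.8500 ms
End-to-end = 2.6000 + 1.8500 = 4.4500 ms -> 4.450 ms (3 dp)

4.450


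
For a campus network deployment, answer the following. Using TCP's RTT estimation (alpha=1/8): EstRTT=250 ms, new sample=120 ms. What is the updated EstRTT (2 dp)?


Given: EstRTT = 250 ms, SampleRTT = 120 ms, alpha = 1/8
New EstRTT = (1 - alpha) * EstRTT + alpha * SampleRTT
(7/8) * 250 = 218.75
(1/8) * 120 = 15
New EstRTT = 218.75 + 15 = 233.75 ms -> 233.75 ms (2 dp)

233.75


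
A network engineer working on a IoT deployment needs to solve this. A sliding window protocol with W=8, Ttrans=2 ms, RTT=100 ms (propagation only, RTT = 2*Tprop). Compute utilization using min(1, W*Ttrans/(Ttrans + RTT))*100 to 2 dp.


Given: W = 8, Ttrans = 2 ms, RTT = 100 ms (= 2 * Tprop, Tprop = 50 ms)
Cycle time = Ttrans + RTT = 2 + 100 = 102 ms (first packet sent until its ACK returns)
W * Ttrans = 8 * 2 = 16 ms of sending per cycle
W * Ttrans / (Ttrans + RTT) = 16 / 102 = 0.156863
U = min(1, 0.156863) = 0.156863
U% = 15.69%

15.69


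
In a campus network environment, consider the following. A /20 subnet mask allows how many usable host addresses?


Given: subnet mask /20
Host bits = 32 - 20 = 12
Total addresses = 2^12 = 4096
Usable hosts = 4096 - 2 (network + broadcast) = 4094

4094


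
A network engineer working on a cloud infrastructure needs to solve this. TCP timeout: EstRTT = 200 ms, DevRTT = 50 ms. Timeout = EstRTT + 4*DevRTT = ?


Given: EstRTT = 200 ms, DevRTT = 50 ms
Timeout = EstRTT + 4 * DevRTT
4 * DevRTT = 4 * 50 = 200
Timeout = 200 + 200 = 400 ms

400


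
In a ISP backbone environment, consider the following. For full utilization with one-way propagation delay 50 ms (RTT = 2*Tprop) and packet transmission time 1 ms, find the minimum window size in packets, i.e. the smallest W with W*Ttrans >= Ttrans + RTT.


Given: Ttrans = 1 ms, RTT = 100 ms (= 2 * Tprop, Tprop = 50 ms)
Time until first ACK returns = Ttrans + RTT = 1 + 100 = 101 ms
Need W * Ttrans >= Ttrans + RTT  ->  W >= (Ttrans + RTT) / Ttrans
(Ttrans + RTT) / Ttrans = 101 / 1 = 101
W_min = ceil(101) = 101

101


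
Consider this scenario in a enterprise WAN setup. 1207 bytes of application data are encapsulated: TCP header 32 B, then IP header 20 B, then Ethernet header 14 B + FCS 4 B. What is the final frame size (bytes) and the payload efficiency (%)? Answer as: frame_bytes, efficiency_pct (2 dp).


TCP segment = 1207 + 32 = 1239 B
IP packet = 1239 + 20 = 1259 B
Ethernet frame = 1259 + 14 + 4 = 1277 B
Efficiency = app / frame = 1207 / 1277 = 0.945184 = 94.5184% -> 94.52% (2 dp)

1277, 94.52


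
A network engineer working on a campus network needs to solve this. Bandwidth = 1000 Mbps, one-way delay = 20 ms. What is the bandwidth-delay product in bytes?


Given: bandwidth = 1000 Mbps, delay = 20 ms
BDP in bits = 1000 * 10^6 * 20 / 1000
BDP in bits = 20000000
BDP in bytes = 20000000 / 8 = 2500000

2500000


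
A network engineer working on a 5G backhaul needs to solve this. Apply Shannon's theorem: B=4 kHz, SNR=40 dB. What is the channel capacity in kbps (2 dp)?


Given: B = 4 kHz, SNR = 40 dB
SNR linear = 10^(40/10) = 10000
1 + SNR = 10001
log2(10001) = 13.2878566418
C = 4 * 1000 * 13.2878566418 = 53151.4266 bps
C = 53.151427 kbps -> 53.15 kbps (2 dp)

53.15


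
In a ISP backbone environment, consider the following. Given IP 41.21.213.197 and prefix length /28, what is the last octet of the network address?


Given: IP = 41.21.213.197, prefix = /28
Subnet mask = 255.255.255.240
Last octet of IP: 197
Last octet of mask: 240
Network last octet = 197 AND 240 = 192

192


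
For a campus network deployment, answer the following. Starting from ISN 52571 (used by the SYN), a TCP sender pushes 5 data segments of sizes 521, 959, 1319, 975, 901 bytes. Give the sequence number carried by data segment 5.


The SYN occupies sequence number ISN = 52571, so the first data byte is ISN + 1 = 52572.
SEQ of data segment i = (ISN + 1) + sum of payload sizes of segments 1..i-1.
Segment 1: SEQ = 52572, payload = 521 bytes
Segment 2: SEQ = 53093, payload = 959 bytes
Segment 3: SEQ = 54052, payload = 1319 bytes
Segment 4: SEQ = 55371, payload = 975 bytes
Segment 5: SEQ = 56346, payload = 901 bytes
SEQ of segment 5 = 52572 + 521 + 959 + 1319 + 975 = 56346

56346


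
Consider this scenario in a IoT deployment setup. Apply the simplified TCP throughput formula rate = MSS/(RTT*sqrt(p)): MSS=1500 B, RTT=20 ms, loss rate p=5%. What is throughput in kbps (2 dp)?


Given: MSS = 1500 bytes, RTT = 20 ms, loss = 5%
RTT in seconds = 20 / 1000 = 0.02
Loss rate = 5% = 0.05
sqrt(loss) = sqrt(0.05) = 0.223606797750
Throughput (bytes/s) = 1500 / (0.02 * 0.223606797750) = 335410.1966
Throughput (kbps) = 335410.1966 * 8 / 1000 = 2683.281573 -> 2683.28 kbps (2 dp)

2683.28


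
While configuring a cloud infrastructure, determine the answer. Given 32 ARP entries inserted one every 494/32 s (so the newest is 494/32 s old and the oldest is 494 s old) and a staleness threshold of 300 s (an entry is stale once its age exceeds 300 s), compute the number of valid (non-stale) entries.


Ages are k * 494/32 s for k = 1..32 (spacing = 15.4375 s).
Entry k is valid iff k * 494/32 <= 300 iff k <= 32 * 300 / 494 = 19.4332
n_valid = floor(19.4332) = 19
(n_stale = 32 - 19 = 13)

19


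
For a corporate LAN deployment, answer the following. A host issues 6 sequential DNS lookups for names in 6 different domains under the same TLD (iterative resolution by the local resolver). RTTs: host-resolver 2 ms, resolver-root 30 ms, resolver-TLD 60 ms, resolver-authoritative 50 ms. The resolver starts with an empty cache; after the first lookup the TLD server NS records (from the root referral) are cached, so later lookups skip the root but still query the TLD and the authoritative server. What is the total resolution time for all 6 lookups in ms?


Lookup 1 (cold cache): local + root + TLD + auth = 2 + 30 + 60 + 50 = 142 ms
Lookups 2..6 (TLD NS cached -> skip root; new domain -> still ask TLD and auth): local + TLD + auth = 2 + 60 + 50 = 112 ms each
Remaining 5 lookups: 5 * 112 = 560 ms
Total = 142 + 560 = 702 ms

702


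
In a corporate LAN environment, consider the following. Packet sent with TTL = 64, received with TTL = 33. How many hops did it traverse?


Given: initial TTL = 64, received TTL = 33
Hops = initial TTL - received TTL
Hops = 64 - 33 = 31

31


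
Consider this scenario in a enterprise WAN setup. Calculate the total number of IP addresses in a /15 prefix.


Given: CIDR prefix /15
Host bits = 32 - 15 = 17
Total addresses = 2^17 = 131072

131072


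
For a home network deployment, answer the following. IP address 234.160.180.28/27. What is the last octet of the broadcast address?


Given: IP = 234.160.180.28, prefix = /27
Host bits = 32 - 27 = 5
Network last octet = 28 AND mask = 0
Host part size = 2^5 - 1 = 31
Broadcast last octet = 0 OR 31 = 31

31


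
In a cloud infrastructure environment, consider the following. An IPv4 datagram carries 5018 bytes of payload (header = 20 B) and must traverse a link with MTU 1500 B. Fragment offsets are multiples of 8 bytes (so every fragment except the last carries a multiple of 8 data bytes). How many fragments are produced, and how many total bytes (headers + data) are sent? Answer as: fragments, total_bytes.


Max data per non-final fragment = floor((MTU - header)/8)*8 = floor((1500 - 20)/8)*8 = floor(1480/8)*8 = 1480 B
Final fragment needs no 8-byte alignment: it can carry up to MTU - header = 1480 B
Non-final fragments needed = ceil((payload - 1480) / 1480) = ceil(3538/1480) = ceil(2.3905) = 3
Number of fragments = 3 + 1 = 4
Fragment sizes (data): 3 * 1480 B + 578 B (last, 578 <= 1480 OK)
Total bytes sent = payload + n_frags * header = 5018 + 4*20 = 5018 + 80 = 5098 B

4, 5098


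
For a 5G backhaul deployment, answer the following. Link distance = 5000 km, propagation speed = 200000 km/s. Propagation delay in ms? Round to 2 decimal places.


Given: distance = 5000 km, speed = 200000 km/s
Delay = distance / speed = 5000 / 200000 seconds
Delay in ms = 5000 * 1000 / 200000
Delay = 25.0000 ms
Rounded to 2 dp = 25.00 ms

25.00


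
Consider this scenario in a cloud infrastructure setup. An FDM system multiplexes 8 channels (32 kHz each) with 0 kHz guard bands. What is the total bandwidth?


Given: 8 channels, 32 kHz each, guard = 0 kHz
Channel bandwidth = 8 * 32 = 256 kHz
Guard bands = 7 gaps * 0 kHz = 0 kHz
Total = 256 + 0 = 256 kHz

256


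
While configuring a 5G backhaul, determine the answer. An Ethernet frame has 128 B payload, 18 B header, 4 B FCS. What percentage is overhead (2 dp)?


Given: payload = 128 B, header = 18 B, trailer = 4 B
Overhead bytes = header + trailer = 18 + 4 = 22
Total frame = payload + overhead = 128 + 22 = 150
Overhead % = 22 / 150 * 100 = 14.6667% -> 14.67% (2 dp)

14.67


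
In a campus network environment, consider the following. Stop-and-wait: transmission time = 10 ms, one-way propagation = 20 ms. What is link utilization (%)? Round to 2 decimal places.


Given: Ttrans = 10 ms, Tprop = 20 ms
RTT = 2 * Tprop = 2 * 20 = 40 ms
U = Ttrans / (Ttrans + RTT)
U = 10 / (10 + 40)
U = 10 / 50 = 0.2
U% = 20.00%

20.00


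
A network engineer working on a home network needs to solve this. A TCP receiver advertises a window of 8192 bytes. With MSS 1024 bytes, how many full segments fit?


Given: RWND = 8192 bytes, MSS = 1024 bytes
Full segments = floor(RWND / MSS)
Full segments = floor(8192 / 1024)
Full segments = floor(8.0) = 8

8


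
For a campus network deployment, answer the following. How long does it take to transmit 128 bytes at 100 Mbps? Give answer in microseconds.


Given: packet = 128 bytes, bandwidth = 100 Mbps
Packet in bits = 128 * 8 = 1024 bits
Bandwidth = 100 * 10^6 = 100000000 bps
Time = 1024 / 100000000 seconds
Time in us = 1024 * 10^6 / 100000000 = 10.24

10.24


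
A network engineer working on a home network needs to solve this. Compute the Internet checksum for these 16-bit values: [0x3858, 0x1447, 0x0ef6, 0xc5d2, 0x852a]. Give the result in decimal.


Given words: [0x3858, 0x1447, 0x0ef6, 0xc5d2, 0x852a]
Step 1: Sum all words
Raw sum = 14424 + 5191 + 3830 + 50642 + 34090 = 108177
Step 2: Fold carry: (42641 + 1) = 42642
One's complement = ~42642 & 0xFFFF = 22893

22893


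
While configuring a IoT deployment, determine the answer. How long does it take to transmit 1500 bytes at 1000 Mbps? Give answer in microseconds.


Given: packet = 1500 bytes, bandwidth = 1000 Mbps
Packet in bits = 1500 * 8 = 12000 bits
Bandwidth = 1000 * 10^6 = 1000000000 bps
Time = 12000 / 1000000000 seconds
Time in us = 12000 * 10^6 / 1000000000 = 12

12


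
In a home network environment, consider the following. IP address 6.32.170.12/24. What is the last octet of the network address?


Given: IP = 6.32.170.12, prefix = /24
Subnet mask = 255.255.255.0
Last octet of IP: 12
Last octet of mask: 0
Network last octet = 12 AND 0 = 0

0


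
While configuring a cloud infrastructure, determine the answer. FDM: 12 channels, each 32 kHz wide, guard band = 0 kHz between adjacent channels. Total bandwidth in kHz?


Given: 12 channels, 32 kHz each, guard = 0 kHz
Channel bandwidth = 12 * 32 = 384 kHz
Guard bands = 11 gaps * 0 kHz = 0 kHz
Total = 384 + 0 = 384 kHz

384


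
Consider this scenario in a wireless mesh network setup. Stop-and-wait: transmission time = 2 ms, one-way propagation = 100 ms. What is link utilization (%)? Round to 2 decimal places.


Given: Ttrans = 2 ms, Tprop = 100 ms
RTT = 2 * Tprop = 2 * 100 = 200 ms
U = Ttrans / (Ttrans + RTT)
U = 2 / (2 + 200)
U = 2 / 202 = 0.009901
U% = 0.99%

0.99


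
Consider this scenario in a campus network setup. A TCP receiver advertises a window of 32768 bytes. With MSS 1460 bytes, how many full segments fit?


Given: RWND = 32768 bytes, MSS = 1460 bytes
Full segments = floor(RWND / MSS)
Full segments = floor(32768 / 1460)
Full segments = floor(22.4438) = 22

22


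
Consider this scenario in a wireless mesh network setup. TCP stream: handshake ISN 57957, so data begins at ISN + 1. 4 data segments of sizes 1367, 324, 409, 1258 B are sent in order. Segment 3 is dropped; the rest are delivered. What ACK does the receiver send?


SYN uses sequence number 57957; first data byte = ISN + 1 = 57958.
Segment 1: SEQ = 57958, len = 1367 B, covers [57958, 59324]
Segment 2: SEQ = 59325, len = 324 B, covers [59325, 59648]
Segment 3: SEQ = 59649, len = 409 B, covers [59649, 60057] [LOST]
Segment 4: SEQ = 60058, len = 1258 B, covers [60058, 61315]
In-order data received: bytes [57958, 59648] (segments 1..2).
Segment 3 missing -> gap begins at byte 59649; later segments buffered out of order.
Cumulative ACK = next expected in-order byte = 57958 + 1367 + 324 = 59649

59649


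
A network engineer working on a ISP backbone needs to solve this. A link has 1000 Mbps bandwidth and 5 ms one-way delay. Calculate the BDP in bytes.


Given: bandwidth = 1000 Mbps, delay = 5 ms
BDP in bits = 1000 * 10^6 * 5 / 1000
BDP in bits = 5000000
BDP in bytes = 5000000 / 8 = 625000

625000


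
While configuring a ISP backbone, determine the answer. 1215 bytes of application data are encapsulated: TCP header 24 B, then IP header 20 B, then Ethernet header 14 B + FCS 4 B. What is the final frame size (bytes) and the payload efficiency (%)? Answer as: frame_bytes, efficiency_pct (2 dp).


TCP segment = 1215 + 24 = 1239 B
IP packet = 1239 + 20 = 1259 B
Ethernet frame = 1259 + 14 + 4 = 1277 B
Efficiency = app / frame = 1215 / 1277 = 0.951449 = 95.1449% -> 95.14% (2 dp)

1277, 95.14


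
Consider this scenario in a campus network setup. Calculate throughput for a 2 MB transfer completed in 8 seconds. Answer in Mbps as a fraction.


Given: file = 2 MB, time = 8 s
File in Mb = 2 * 8 = 16 Mb
Throughput = 16 / 8 Mbps
Throughput = 2 Mbps

2


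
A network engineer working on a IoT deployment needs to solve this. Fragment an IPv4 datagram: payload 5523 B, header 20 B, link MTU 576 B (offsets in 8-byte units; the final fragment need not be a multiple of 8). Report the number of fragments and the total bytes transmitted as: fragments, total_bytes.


Max data per non-final fragment = floor((MTU - header)/8)*8 = floor((576 - 20)/8)*8 = floor(556/8)*8 = 552 B
Final fragment needs no 8-byte alignment: it can carry up to MTU - header = 556 B
Non-final fragments needed = ceil((payload - 556) / 552) = ceil(4967/552) = ceil(8.9982) = 9
Number of fragments = 9 + 1 = 10
Fragment sizes (data): 9 * 552 B + 555 B (last, 555 <= 556 OK)
Total bytes sent = payload + n_frags * header = 5523 + 10*20 = 5523 + 200 = 5723 B

10, 5723


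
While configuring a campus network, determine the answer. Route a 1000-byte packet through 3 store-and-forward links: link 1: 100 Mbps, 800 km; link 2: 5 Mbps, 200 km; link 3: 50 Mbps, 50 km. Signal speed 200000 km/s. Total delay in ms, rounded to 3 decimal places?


Packet = 1000 bytes = 8000 bits. Store-and-forward: sum (t_trans + t_prop) per link.
Link 1: t_trans = 8000/(100*10^6) s = 0.0800 ms; t_prop = 800/200000 s = 4.0000 ms; subtotal = 4.0800 ms
Link 2: t_trans = 8000/(5*10^6) s = 1.6000 ms; t_prop = 200/200000 s = 1.0000 ms; subtotal = 2.6000 ms
Link 3: t_trans = 8000/(50*10^6) s = 0.1600 ms; t_prop = 50/200000 s = 0.2500 ms; subtotal = 0.4100 ms
End-to-end = 4.0800 + 2.6000 + 0.4100 = 7.0900 ms -> 7.090 ms (3 dp)

7.090


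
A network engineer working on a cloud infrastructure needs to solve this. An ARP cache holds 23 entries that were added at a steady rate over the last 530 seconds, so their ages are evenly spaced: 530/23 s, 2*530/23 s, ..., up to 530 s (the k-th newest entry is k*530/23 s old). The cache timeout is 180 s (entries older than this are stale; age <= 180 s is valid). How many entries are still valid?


Ages are k * 530/23 s for k = 1..23 (spacing = 23.0435 s).
Entry k is valid iff k * 530/23 <= 180 iff k <= 23 * 180 / 530 = 7.8113
n_valid = floor(7.8113) = 7
(n_stale = 23 - 7 = 16)

7


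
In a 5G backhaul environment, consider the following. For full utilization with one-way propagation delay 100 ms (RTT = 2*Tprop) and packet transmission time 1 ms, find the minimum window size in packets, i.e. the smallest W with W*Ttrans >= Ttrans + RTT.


Given: Ttrans = 1 ms, RTT = 200 ms (= 2 * Tprop, Tprop = 100 ms)
Time until first ACK returns = Ttrans + RTT = 1 + 200 = 201 ms
Need W * Ttrans >= Ttrans + RTT  ->  W >= (Ttrans + RTT) / Ttrans
(Ttrans + RTT) / Ttrans = 201 / 1 = 201
W_min = ceil(201) = 201

201


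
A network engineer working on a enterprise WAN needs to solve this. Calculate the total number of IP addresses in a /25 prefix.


Given: CIDR prefix /25
Host bits = 32 - 25 = 7
Total addresses = 2^7 = 128

128


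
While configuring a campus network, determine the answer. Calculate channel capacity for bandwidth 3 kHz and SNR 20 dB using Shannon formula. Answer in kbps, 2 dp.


Given: B = 3 kHz, SNR = 20 dB
SNR linear = 10^(20/10) = 100
1 + SNR = 101
log2(101) = 6.6582114828
C = 3 * 1000 * 6.6582114828 = 19974.6344 bps
C = 19.974634 kbps -> 19.97 kbps (2 dp)

19.97


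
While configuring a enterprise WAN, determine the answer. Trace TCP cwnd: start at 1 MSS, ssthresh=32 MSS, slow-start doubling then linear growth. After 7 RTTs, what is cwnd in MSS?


RTT 0: cwnd = 1 MSS (initial)
RTT 1: cwnd = 2 MSS (slow start, doubled)
RTT 2: cwnd = 4 MSS (slow start, doubled)
RTT 3: cwnd = 8 MSS (slow start, doubled)
RTT 4: cwnd = 16 MSS (slow start, doubled)
RTT 5: cwnd = 32 MSS (slow start, doubled)
RTT 6: cwnd = 33 MSS (congestion avoidance, +1)
RTT 7: cwnd = 34 MSS (congestion avoidance, +1)

34


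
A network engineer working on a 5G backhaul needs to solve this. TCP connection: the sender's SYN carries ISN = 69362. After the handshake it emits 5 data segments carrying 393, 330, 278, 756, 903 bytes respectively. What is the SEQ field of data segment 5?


The SYN occupies sequence number ISN = 69362, so the first data byte is ISN + 1 = 69363.
SEQ of data segment i = (ISN + 1) + sum of payload sizes of segments 1..i-1.
Segment 1: SEQ = 69363, payload = 393 bytes
Segment 2: SEQ = 69756, payload = 330 bytes
Segment 3: SEQ = 70086, payload = 278 bytes
Segment 4: SEQ = 70364, payload = 756 bytes
Segment 5: SEQ = 71120, payload = 903 bytes
SEQ of segment 5 = 69363 + 393 + 330 + 278 + 756 = 71120

71120


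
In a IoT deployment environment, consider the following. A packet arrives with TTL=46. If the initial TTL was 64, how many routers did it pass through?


Given: initial TTL = 64, received TTL = 46
Hops = initial TTL - received TTL
Hops = 64 - 46 = 18

18


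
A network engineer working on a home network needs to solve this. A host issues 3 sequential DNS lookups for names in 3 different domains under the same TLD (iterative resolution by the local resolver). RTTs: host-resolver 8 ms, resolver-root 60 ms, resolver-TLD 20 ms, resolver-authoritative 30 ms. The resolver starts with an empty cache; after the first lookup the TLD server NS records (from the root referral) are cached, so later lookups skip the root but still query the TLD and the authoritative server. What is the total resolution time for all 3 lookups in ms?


Lookup 1 (cold cache): local + root + TLD + auth = 8 + 60 + 20 + 30 = 118 ms
Lookups 2..3 (TLD NS cached -> skip root; new domain -> still ask TLD and auth): local + TLD + auth = 8 + 20 + 30 = 58 ms each
Remaining 2 lookups: 2 * 58 = 116 ms
Total = 118 + 116 = 234 ms

234


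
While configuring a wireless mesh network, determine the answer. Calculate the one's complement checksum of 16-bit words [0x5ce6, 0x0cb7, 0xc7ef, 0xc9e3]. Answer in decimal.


Given words: [0x5ce6, 0x0cb7, 0xc7ef, 0xc9e3]
Step 1: Sum all words
Raw sum = 23782 + 3255 + 51183 + 51683 = 129903
Step 2: Fold carry: (64367 + 1) = 64368
One's complement = ~64368 & 0xFFFF = 1167

1167


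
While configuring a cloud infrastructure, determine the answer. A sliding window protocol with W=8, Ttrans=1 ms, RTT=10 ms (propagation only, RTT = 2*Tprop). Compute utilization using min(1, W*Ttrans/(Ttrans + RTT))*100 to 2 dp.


Given: W = 8, Ttrans = 1 ms, RTT = 10 ms (= 2 * Tprop, Tprop = 5 ms)
Cycle time = Ttrans + RTT = 1 + 10 = 11 ms (first packet sent until its ACK returns)
W * Ttrans = 8 * 1 = 8 ms of sending per cycle
W * Ttrans / (Ttrans + RTT) = 8 / 11 = 0.727273
U = min(1, 0.727273) = 0.727273
U% = 72.73%

72.73


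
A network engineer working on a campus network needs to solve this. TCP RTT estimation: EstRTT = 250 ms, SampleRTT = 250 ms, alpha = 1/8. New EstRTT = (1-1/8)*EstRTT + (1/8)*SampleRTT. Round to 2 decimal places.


Given: EstRTT = 250 ms, SampleRTT = 250 ms, alpha = 1/8
New EstRTT = (1 - alpha) * EstRTT + alpha * SampleRTT
(7/8) * 250 = 218.75
(1/8) * 250 = 31.25
New EstRTT = 218.75 + 31.25 = 250 ms -> 250.00 ms (2 dp)

250.00


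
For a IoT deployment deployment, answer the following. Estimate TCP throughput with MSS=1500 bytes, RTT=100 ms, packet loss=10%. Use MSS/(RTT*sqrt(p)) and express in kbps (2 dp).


Given: MSS = 1500 bytes, RTT = 100 ms, loss = 10%
RTT in seconds = 100 / 1000 = 0.1
Loss rate = 10% = 0.1
sqrt(loss) = sqrt(0.1) = 0.316227766017
Throughput (bytes/s) = 1500 / (0.1 * 0.316227766017) = 47434.1649
Throughput (kbps) = 47434.1649 * 8 / 1000 = 379.473319 -> 379.47 kbps (2 dp)

379.47


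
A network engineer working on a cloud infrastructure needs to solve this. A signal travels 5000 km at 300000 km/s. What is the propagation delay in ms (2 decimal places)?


Given: distance = 5000 km, speed = 300000 km/s
Delay = distance / speed = 5000 / 300000 seconds
Delay in ms = 5000 * 1000 / 300000
Delay = 16.6667 ms
Rounded to 2 dp = 16.67 ms

16.67


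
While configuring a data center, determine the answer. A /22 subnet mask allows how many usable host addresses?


Given: subnet mask /22
Host bits = 32 - 22 = 10
Total addresses = 2^10 = 1024
Usable hosts = 1024 - 2 (network + broadcast) = 1022

1022
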